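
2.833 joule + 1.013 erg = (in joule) 2.833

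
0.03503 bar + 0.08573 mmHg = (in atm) 0.03468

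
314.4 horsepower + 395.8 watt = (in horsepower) 314.9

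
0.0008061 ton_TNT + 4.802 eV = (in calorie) 8.061e+05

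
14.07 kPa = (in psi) 2.041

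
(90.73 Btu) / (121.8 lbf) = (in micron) 1.767e+08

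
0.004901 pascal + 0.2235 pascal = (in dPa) 2.284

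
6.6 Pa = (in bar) 6.6e-05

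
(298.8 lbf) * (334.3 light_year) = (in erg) 4.204e+28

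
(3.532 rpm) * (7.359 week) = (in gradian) 1.048e+08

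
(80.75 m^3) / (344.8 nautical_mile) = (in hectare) 1.265e-08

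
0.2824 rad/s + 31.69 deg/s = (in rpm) 7.978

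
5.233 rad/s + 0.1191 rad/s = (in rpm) 51.11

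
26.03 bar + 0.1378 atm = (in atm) 25.83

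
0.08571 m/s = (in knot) 0.1666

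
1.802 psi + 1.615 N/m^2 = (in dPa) 1.243e+05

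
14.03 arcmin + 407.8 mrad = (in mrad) 411.9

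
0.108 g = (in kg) 0.000108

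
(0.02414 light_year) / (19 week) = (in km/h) 7.155e+07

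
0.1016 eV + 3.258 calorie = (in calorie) 3.258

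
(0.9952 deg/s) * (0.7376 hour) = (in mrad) 4.612e+04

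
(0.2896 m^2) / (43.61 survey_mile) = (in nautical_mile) 2.228e-09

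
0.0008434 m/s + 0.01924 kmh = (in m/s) 0.006188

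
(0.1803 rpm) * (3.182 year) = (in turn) 3.015e+05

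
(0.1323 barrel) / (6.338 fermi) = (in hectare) 3.319e+08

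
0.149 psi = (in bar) 0.01027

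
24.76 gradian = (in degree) 22.28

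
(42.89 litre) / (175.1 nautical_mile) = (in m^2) 1.323e-07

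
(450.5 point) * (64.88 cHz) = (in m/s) 0.1031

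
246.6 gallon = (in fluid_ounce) 3.156e+04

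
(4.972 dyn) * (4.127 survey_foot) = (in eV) 3.904e+14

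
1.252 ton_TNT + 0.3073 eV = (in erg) 5.238e+16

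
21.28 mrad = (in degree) 1.219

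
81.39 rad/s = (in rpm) 777.2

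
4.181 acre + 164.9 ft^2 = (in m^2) 1.694e+04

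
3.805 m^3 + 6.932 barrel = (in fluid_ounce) 1.659e+05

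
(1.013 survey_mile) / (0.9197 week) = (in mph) 0.006556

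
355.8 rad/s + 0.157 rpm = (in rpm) 3398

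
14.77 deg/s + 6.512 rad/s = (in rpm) 64.65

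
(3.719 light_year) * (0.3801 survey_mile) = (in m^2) 2.152e+19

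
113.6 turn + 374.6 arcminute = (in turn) 113.6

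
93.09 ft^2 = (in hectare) 0.0008648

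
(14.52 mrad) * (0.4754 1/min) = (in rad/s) 0.000115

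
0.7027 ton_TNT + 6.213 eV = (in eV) 1.835e+28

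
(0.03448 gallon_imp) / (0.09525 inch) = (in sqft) 0.6974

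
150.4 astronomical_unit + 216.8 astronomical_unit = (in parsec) 0.00178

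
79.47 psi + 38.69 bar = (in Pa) 4.417e+06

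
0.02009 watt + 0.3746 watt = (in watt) 0.3947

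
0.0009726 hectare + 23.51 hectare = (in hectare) 23.51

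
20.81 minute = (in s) 1249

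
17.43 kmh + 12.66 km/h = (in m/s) 8.358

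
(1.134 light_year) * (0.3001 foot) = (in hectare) 9.813e+10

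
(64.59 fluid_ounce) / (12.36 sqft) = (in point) 4.715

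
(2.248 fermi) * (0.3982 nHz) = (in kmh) 3.223e-24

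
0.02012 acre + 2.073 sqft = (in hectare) 0.008162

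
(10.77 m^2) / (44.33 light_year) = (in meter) 2.568e-17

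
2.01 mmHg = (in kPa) 0.268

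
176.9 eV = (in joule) 2.834e-17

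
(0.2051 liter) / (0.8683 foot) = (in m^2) 0.000775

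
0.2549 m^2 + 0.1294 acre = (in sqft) 5639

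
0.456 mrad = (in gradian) 0.02903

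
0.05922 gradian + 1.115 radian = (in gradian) 71.04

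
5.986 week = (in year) 0.1148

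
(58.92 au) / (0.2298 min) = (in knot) 1.243e+12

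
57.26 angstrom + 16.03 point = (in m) 0.005655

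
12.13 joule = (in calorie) 2.899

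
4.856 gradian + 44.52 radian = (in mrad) 4.46e+04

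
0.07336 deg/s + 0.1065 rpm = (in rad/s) 0.01243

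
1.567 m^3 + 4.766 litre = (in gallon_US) 415.2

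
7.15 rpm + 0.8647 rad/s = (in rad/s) 1.613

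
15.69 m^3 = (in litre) 1.569e+04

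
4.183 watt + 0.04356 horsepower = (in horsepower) 0.04917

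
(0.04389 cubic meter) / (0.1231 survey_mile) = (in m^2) 0.0002215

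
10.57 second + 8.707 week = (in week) 8.707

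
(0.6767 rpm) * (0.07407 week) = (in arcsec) 6.548e+08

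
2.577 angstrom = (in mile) 1.601e-13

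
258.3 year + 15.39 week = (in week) 1.348e+04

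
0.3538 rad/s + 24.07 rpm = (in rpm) 27.45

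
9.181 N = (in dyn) 9.181e+05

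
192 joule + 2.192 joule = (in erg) 1.942e+09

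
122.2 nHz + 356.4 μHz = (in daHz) 3.565e-05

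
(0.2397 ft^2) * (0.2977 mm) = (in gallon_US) 0.001751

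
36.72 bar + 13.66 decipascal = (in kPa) 3672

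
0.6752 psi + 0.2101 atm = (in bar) 0.2594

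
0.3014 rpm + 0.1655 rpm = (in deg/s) 2.801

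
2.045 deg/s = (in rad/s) 0.03569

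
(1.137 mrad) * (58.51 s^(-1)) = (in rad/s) 0.06653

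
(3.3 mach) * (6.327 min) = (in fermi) 4.266e+20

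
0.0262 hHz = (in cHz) 262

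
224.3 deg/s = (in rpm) 37.38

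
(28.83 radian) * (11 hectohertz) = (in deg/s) 1.817e+06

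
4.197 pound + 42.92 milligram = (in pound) 4.197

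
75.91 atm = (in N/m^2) 7.692e+06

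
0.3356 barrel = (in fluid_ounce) 1804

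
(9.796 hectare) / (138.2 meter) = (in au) 4.738e-09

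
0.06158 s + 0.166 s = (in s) 0.2276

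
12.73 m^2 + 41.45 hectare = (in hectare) 41.45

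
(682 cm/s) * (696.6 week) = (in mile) 1.785e+06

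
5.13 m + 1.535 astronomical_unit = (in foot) 7.534e+11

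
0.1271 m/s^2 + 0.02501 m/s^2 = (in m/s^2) 0.1521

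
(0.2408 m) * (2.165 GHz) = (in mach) 1.531e+06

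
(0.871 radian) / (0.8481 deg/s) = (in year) 1.866e-06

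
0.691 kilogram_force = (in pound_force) 1.523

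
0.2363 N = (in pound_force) 0.05312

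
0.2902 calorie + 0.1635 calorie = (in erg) 1.898e+07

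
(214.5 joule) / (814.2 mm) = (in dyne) 2.634e+07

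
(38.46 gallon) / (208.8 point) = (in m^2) 1.976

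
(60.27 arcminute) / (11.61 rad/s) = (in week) 2.497e-09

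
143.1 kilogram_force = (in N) 1403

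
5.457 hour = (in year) 0.0006229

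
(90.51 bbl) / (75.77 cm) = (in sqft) 204.4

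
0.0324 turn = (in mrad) 203.6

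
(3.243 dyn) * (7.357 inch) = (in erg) 60.6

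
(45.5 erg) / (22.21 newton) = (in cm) 2.049e-05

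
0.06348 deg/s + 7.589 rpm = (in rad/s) 0.7958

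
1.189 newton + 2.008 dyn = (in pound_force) 0.2673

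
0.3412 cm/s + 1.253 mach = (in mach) 1.253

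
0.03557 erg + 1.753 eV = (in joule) 3.557e-09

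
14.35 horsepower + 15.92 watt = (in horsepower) 14.37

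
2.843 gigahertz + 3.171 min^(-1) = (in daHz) 2.843e+08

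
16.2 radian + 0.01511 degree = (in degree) 928.2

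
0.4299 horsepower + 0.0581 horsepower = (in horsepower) 0.488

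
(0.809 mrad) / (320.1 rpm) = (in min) 4.022e-07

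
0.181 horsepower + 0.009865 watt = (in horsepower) 0.181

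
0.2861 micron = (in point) 0.000811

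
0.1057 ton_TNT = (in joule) 4.422e+08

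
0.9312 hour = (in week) 0.005543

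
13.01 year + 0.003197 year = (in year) 13.01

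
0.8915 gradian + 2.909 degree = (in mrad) 64.78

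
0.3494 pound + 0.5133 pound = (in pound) 0.8627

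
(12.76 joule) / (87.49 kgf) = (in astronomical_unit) 9.941e-14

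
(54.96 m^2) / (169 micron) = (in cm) 3.252e+07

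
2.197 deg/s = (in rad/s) 0.03834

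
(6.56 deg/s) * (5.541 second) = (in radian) 0.6344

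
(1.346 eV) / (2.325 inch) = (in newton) 3.652e-18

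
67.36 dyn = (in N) 0.0006736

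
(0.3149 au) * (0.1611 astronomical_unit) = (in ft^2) 1.222e+22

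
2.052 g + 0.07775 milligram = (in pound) 0.004524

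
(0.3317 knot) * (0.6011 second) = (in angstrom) 1.026e+09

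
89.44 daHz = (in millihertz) 8.944e+05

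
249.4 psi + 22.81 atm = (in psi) 584.6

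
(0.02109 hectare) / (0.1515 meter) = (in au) 9.305e-09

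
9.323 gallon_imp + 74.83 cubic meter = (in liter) 7.487e+04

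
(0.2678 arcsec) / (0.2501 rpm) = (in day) 5.738e-10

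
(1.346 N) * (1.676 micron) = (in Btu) 2.138e-09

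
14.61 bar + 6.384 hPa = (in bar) 14.62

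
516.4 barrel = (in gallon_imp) 1.806e+04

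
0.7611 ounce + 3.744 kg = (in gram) 3766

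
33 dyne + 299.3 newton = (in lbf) 67.29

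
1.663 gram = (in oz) 0.05866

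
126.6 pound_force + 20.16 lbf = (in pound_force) 146.8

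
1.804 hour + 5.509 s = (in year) 0.0002061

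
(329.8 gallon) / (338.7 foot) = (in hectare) 1.209e-06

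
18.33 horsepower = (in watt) 1.367e+04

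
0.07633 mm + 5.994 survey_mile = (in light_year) 1.02e-12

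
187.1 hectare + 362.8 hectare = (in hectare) 549.9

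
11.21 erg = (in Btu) 1.063e-09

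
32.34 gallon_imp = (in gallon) 38.84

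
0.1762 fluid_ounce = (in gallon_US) 0.001377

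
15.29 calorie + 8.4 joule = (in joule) 72.37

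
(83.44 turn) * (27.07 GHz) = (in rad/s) 1.419e+13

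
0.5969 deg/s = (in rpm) 0.09948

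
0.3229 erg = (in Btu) 3.061e-11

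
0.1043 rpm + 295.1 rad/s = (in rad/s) 295.1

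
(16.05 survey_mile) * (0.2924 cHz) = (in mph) 168.9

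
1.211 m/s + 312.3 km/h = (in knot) 171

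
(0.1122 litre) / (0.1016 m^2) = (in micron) 1104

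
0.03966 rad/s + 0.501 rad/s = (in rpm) 5.163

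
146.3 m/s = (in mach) 0.4297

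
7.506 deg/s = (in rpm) 1.251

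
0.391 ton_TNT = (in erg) 1.636e+16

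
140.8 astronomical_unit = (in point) 5.971e+16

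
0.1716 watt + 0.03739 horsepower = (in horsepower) 0.03762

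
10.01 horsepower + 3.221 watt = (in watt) 7468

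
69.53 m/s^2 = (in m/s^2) 69.53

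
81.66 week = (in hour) 1.372e+04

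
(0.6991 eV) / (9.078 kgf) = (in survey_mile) 7.818e-25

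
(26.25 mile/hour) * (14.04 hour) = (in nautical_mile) 320.3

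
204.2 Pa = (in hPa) 2.042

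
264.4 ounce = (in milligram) 7.496e+06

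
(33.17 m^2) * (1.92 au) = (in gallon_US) 2.517e+15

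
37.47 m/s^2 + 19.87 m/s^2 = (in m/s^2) 57.34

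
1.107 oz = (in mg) 3.138e+04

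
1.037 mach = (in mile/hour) 789.9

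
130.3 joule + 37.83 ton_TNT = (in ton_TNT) 37.83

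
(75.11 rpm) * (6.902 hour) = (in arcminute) 6.719e+08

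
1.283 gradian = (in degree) 1.155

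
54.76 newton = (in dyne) 5.476e+06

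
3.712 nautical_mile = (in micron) 6.875e+09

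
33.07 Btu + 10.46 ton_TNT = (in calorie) 1.046e+10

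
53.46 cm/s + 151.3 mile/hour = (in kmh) 245.4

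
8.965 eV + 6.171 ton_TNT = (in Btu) 2.447e+07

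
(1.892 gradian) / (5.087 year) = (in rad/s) 1.853e-10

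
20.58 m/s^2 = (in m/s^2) 20.58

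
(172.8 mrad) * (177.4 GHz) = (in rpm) 2.927e+11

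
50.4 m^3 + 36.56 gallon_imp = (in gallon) 1.336e+04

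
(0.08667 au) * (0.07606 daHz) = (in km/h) 3.55e+10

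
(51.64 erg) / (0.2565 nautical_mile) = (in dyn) 0.001087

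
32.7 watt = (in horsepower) 0.04385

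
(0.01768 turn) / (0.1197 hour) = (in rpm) 0.002462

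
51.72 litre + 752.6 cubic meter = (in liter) 7.527e+05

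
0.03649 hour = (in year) 4.166e-06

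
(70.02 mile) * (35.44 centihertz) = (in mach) 117.3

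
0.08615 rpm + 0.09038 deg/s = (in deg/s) 0.6073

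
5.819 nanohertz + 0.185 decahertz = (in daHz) 0.185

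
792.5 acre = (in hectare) 320.7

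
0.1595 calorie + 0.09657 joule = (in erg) 7.639e+06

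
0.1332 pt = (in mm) 0.04699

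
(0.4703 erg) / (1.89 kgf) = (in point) 7.193e-06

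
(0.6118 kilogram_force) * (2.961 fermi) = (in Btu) 1.684e-17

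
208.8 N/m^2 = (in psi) 0.03028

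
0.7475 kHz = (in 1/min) 4.485e+04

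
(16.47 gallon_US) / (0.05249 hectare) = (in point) 0.3367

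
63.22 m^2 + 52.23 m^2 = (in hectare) 0.01154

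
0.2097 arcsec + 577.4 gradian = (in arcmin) 3.118e+04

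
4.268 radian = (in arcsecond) 8.803e+05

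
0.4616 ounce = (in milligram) 1.309e+04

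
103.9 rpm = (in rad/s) 10.88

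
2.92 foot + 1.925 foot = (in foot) 4.845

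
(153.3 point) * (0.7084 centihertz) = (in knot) 0.0007447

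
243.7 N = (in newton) 243.7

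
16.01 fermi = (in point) 4.538e-11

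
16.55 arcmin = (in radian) 0.004814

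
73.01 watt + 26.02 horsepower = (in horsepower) 26.12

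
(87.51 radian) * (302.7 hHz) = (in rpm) 2.53e+07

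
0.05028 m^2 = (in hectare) 5.028e-06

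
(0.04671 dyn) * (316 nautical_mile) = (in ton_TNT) 6.534e-11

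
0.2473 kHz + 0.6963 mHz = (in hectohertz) 2.473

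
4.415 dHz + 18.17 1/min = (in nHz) 7.443e+08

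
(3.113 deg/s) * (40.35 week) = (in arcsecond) 2.735e+11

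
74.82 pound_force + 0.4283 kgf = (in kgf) 34.37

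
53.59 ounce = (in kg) 1.519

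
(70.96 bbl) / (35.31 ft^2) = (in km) 0.003439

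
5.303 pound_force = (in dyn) 2.359e+06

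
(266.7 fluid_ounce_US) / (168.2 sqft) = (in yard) 0.000552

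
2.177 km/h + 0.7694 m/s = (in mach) 0.004036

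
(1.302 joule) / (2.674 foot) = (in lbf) 0.3591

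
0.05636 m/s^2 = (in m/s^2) 0.05636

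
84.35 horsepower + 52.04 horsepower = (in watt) 1.017e+05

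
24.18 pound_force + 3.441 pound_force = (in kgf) 12.53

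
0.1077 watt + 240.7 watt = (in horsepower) 0.3229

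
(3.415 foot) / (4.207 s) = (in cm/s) 24.74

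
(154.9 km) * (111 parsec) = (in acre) 1.311e+20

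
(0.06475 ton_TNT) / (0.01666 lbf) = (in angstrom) 3.656e+19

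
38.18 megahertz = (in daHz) 3.818e+06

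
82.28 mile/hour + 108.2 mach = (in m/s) 3.688e+04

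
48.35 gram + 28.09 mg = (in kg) 0.04838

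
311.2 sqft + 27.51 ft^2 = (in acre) 0.007776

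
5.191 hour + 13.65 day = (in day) 13.87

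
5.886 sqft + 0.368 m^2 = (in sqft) 9.847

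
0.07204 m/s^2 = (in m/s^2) 0.07204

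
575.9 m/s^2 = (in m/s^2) 575.9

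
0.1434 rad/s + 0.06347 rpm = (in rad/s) 0.15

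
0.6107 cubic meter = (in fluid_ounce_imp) 2.149e+04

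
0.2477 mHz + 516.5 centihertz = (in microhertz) 5.165e+06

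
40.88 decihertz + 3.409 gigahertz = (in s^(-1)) 3.409e+09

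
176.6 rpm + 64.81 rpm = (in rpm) 241.4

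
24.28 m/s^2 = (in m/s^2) 24.28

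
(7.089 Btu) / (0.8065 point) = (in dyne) 2.629e+12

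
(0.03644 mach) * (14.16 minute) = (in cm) 1.054e+06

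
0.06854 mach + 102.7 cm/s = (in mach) 0.07156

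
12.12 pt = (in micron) 4276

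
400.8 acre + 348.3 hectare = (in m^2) 5.105e+06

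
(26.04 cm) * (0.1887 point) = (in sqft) 0.0001866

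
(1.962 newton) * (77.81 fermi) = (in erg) 1.527e-06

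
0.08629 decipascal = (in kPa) 8.629e-06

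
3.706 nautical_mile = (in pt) 1.946e+07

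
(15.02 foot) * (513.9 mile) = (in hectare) 378.6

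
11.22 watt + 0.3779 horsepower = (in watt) 293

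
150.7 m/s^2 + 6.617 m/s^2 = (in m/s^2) 157.3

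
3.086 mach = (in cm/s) 1.051e+05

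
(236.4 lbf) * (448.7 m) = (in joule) 4.718e+05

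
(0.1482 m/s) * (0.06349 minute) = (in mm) 564.6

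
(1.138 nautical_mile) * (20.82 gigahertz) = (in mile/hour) 9.816e+13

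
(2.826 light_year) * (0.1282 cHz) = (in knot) 6.663e+13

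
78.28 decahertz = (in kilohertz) 0.7828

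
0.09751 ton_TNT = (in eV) 2.546e+27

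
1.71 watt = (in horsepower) 0.002293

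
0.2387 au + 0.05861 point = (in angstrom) 3.571e+20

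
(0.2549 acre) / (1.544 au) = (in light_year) 4.721e-25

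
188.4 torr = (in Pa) 2.512e+04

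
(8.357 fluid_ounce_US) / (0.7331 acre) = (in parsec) 2.7e-24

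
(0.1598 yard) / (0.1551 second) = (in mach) 0.002767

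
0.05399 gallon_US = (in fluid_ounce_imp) 7.193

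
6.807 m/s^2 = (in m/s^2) 6.807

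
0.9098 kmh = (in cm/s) 25.27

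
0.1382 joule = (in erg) 1.382e+06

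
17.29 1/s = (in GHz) 1.729e-08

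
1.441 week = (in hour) 242.1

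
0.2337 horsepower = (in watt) 174.3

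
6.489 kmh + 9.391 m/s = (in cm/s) 1119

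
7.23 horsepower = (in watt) 5391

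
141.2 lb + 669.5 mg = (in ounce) 2259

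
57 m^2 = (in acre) 0.01409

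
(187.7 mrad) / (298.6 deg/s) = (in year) 1.142e-09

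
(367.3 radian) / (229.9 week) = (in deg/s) 0.0001514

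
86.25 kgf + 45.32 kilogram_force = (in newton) 1290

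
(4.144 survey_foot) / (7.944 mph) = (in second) 0.3557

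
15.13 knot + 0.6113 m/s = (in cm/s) 839.5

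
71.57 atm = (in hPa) 7.252e+04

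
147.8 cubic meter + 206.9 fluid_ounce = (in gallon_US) 3.905e+04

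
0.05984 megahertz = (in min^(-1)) 3.59e+06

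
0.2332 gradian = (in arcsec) 755.6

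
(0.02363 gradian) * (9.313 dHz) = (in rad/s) 0.0003457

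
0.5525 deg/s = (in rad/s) 0.009643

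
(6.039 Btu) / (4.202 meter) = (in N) 1516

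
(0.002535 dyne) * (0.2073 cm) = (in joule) 5.255e-11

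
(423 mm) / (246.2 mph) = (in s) 0.003843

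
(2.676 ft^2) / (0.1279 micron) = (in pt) 5.51e+09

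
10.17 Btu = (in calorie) 2565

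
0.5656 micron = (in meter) 5.656e-07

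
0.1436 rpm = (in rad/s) 0.01504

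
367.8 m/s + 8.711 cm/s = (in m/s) 367.9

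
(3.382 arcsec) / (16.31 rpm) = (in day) 1.111e-10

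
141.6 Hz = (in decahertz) 14.16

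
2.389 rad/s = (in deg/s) 136.9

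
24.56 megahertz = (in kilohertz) 2.456e+04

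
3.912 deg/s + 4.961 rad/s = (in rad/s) 5.029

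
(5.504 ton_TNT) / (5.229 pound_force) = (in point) 2.806e+12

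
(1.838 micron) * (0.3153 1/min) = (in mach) 2.837e-11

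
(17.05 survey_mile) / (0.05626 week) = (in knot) 1.568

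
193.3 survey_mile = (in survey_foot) 1.021e+06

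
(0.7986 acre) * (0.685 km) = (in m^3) 2.214e+06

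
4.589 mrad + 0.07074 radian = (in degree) 4.316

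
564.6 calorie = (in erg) 2.362e+10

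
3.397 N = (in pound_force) 0.7637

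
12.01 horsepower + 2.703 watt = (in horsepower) 12.01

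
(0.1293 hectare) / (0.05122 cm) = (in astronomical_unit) 1.687e-05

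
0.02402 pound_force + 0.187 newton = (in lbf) 0.06606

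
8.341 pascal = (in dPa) 83.41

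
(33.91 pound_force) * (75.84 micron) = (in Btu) 1.084e-05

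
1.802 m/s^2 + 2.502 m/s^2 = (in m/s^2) 4.304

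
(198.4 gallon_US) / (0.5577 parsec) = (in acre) 1.078e-20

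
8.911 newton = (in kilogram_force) 0.9087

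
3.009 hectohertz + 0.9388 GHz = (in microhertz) 9.388e+14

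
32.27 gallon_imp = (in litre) 146.7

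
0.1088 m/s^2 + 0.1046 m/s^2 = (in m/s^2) 0.2134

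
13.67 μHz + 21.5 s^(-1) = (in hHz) 0.215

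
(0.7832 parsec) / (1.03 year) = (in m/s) 7.44e+08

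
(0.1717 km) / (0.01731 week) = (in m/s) 0.0164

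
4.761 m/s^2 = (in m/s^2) 4.761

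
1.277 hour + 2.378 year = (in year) 2.378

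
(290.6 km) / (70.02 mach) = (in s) 12.19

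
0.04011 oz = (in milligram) 1137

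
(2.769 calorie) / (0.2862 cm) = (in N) 4048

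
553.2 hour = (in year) 0.06315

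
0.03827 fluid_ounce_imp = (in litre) 0.001087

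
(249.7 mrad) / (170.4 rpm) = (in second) 0.01399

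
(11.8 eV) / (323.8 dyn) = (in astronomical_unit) 3.903e-27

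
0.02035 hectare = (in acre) 0.05029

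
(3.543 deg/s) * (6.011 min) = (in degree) 1278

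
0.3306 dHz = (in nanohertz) 3.306e+07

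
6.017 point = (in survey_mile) 1.319e-06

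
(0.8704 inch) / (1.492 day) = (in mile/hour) 3.836e-07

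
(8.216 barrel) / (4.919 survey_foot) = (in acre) 0.0002153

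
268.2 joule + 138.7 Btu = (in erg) 1.466e+12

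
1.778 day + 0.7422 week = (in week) 0.9962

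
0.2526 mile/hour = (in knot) 0.2195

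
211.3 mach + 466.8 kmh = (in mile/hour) 1.612e+05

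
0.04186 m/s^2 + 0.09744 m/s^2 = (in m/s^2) 0.1393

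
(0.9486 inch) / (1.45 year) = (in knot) 1.024e-09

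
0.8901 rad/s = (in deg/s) 51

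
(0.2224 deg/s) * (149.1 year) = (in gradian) 1.162e+09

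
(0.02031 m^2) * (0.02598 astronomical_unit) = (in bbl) 4.965e+08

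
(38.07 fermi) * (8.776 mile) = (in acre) 1.329e-13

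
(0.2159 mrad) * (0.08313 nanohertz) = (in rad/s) 1.795e-14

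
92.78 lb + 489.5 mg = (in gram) 4.208e+04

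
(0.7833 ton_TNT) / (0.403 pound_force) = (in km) 1.828e+06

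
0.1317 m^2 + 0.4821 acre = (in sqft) 2.1e+04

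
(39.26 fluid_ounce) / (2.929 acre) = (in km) 9.795e-11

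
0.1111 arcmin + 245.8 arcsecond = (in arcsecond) 252.5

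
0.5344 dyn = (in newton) 5.344e-06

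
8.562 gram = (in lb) 0.01888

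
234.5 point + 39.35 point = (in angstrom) 9.661e+08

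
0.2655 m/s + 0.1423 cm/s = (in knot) 0.5189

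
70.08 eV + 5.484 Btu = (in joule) 5786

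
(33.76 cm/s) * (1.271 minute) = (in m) 25.75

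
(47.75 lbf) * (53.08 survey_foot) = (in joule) 3436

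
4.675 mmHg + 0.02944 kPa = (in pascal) 652.7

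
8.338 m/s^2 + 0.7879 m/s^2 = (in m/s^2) 9.126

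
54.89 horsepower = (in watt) 4.093e+04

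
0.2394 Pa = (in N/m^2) 0.2394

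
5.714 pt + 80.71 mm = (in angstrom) 8.273e+08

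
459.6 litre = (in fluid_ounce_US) 1.554e+04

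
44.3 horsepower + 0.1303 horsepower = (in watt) 3.313e+04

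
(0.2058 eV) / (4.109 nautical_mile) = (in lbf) 9.741e-25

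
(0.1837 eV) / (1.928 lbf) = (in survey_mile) 2.132e-24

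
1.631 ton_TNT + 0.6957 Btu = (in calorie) 1.631e+09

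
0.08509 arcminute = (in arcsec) 5.105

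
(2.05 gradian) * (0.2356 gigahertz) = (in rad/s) 7.587e+06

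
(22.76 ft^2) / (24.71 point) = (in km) 0.2426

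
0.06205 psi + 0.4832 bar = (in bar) 0.4875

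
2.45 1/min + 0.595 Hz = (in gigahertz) 6.358e-10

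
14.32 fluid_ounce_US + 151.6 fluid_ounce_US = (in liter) 4.907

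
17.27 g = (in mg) 1.727e+04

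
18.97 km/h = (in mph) 11.79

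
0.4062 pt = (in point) 0.4062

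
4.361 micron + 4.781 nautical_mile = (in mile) 5.502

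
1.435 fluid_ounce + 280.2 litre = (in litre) 280.2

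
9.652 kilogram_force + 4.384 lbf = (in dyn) 1.142e+07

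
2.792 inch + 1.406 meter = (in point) 4187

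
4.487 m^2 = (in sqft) 48.3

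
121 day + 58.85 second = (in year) 0.3315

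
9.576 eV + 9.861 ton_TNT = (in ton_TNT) 9.861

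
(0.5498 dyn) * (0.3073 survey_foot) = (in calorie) 1.231e-07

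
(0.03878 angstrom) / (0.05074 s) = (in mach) 2.245e-13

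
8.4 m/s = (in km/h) 30.24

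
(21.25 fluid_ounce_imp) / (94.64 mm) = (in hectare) 6.38e-07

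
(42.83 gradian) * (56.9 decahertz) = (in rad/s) 382.8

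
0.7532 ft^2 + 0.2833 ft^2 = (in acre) 2.379e-05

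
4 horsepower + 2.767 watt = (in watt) 2986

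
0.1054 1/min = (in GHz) 1.757e-12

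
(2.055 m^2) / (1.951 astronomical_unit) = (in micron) 7.041e-06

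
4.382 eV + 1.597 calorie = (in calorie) 1.597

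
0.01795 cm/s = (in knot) 0.0003489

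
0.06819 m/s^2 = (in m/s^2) 0.06819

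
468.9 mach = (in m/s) 1.597e+05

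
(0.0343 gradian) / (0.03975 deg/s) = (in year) 2.463e-08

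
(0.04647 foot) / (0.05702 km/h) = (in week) 1.479e-06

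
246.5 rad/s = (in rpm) 2354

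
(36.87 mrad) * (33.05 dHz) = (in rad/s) 0.1219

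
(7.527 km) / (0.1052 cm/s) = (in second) 7.155e+06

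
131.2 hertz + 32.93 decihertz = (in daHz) 13.45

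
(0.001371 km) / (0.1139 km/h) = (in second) 43.33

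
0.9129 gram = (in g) 0.9129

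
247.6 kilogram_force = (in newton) 2428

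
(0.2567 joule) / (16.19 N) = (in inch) 0.6242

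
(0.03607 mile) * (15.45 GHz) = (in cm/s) 8.969e+13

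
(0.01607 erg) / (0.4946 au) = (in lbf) 4.883e-21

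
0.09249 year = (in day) 33.76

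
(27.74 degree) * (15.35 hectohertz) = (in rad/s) 743.2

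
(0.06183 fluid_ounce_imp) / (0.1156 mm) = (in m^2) 0.0152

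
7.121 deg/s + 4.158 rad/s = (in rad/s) 4.282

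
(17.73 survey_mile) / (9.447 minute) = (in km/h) 181.2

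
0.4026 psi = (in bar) 0.02776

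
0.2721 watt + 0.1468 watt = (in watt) 0.4189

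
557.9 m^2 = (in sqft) 6005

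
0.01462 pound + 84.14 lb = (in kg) 38.17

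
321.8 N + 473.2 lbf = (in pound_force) 545.5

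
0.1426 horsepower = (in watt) 106.3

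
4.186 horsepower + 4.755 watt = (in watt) 3126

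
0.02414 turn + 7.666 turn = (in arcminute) 1.661e+05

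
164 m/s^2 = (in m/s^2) 164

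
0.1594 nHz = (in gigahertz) 1.594e-19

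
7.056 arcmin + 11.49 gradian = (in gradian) 11.62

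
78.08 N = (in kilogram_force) 7.962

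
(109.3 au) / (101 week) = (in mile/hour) 5.988e+05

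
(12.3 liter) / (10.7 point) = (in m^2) 3.259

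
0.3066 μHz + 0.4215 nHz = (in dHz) 3.07e-06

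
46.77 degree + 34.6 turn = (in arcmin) 7.502e+05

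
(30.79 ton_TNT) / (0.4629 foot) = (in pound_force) 2.053e+11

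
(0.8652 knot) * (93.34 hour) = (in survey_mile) 92.93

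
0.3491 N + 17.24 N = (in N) 17.59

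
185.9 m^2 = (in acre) 0.04594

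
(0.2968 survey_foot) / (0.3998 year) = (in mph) 1.605e-08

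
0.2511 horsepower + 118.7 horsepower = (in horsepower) 119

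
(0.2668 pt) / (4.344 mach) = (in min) 1.061e-09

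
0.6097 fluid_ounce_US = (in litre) 0.01803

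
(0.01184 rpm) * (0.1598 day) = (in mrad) 1.712e+04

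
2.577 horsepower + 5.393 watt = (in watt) 1927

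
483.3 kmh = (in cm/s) 1.342e+04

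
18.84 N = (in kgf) 1.921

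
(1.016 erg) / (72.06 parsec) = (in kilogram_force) 4.659e-27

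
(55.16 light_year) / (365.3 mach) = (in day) 4.856e+07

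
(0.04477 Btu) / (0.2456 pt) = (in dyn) 5.452e+10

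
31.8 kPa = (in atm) 0.3138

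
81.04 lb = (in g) 3.676e+04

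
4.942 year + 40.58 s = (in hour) 4.329e+04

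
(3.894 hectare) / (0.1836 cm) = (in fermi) 2.121e+22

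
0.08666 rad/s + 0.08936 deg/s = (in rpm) 0.8424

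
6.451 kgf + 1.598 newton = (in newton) 64.86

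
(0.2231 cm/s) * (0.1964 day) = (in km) 0.03786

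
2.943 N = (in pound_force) 0.6616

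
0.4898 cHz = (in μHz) 4898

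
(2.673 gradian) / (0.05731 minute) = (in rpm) 0.1166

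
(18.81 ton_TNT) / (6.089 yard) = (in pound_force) 3.178e+09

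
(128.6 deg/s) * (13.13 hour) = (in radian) 1.061e+05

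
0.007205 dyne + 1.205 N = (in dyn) 1.205e+05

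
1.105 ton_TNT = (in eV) 2.886e+28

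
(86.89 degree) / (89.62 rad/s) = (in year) 5.366e-10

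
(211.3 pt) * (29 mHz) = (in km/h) 0.007782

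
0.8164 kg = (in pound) 1.8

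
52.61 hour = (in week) 0.3132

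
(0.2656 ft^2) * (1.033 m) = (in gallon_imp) 5.607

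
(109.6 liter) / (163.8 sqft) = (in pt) 20.42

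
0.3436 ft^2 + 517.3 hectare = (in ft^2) 5.568e+07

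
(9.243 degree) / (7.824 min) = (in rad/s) 0.0003436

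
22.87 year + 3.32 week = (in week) 1196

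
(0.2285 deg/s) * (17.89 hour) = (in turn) 40.88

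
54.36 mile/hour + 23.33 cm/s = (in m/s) 24.53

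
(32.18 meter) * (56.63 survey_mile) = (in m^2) 2.933e+06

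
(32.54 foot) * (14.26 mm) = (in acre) 3.495e-05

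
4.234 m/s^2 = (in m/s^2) 4.234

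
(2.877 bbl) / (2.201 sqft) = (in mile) 0.00139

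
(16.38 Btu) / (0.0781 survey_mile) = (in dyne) 1.375e+07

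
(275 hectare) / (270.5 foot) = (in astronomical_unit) 2.23e-07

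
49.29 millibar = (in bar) 0.04929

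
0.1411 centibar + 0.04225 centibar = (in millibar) 1.833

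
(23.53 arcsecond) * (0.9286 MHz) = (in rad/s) 105.9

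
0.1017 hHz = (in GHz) 1.017e-08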